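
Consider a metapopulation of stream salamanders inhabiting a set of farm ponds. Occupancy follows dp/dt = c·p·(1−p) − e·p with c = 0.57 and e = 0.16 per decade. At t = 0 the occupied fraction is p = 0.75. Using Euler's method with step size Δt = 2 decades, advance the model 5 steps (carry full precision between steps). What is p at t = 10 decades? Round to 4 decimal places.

Update rule: p ← p + [c·p·(1−p) − e·p]·Δt with Δt = 2.
step 1: Δp = -0.02625, p = 0.72375
step 2: Δp = -0.00367, p = 0.72008
step 3: Δp = -0.00064, p = 0.71944
step 4: Δp = -0.00011, p = 0.71932
step 5: Δp = -0.00002, p = 0.71930

0.7193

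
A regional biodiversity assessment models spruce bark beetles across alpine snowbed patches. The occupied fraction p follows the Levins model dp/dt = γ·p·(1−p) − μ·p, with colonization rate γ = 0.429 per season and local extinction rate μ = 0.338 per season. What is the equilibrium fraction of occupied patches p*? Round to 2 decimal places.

0.21

At equilibrium, colonization balances extinction: γ·p*·(1−p*) = μ·p*.
So p* = 1 − μ/γ = 1 − 0.338/0.429 = 1 − 0.7879 = 0.2121.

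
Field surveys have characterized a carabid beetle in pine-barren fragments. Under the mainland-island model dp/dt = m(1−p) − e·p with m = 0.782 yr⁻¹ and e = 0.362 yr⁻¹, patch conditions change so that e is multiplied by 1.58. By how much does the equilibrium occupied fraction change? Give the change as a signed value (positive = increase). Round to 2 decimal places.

-0.11

Before: p* = 0.782/(0.782+0.362) = 0.6836.
After: m = 0.782, e = 0.57196; p* = 0.782/1.3540 = 0.5776.
Δp* = 0.5776 − 0.6836 = -0.1060.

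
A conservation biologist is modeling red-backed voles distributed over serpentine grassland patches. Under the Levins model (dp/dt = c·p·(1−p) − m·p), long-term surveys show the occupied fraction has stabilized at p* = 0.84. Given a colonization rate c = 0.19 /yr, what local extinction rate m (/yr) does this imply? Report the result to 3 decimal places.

0.030

At equilibrium c(1−p*) = m.
m = 0.19 × (1 − 0.84) = 0.19 × 0.1600 = 0.0304.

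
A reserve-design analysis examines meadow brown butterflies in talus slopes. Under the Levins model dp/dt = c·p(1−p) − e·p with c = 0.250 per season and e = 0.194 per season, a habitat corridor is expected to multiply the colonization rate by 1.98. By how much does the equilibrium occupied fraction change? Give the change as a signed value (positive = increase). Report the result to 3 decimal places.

0.384

Before: p* = 1 − 0.194/0.250 = 0.2240.
After the change, c = 0.495, e = 0.194, so p* = 1 − 0.194/0.495 = 0.6081.
Δp* = 0.6081 − 0.2240 = +0.3841.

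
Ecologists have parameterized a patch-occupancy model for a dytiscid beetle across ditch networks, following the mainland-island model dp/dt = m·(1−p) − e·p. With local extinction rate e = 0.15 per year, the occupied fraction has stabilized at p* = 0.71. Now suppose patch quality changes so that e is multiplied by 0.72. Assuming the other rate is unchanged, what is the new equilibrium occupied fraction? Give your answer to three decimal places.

Balance m(1−p*) = e·p* gives m = e·p*/(1−p*) = 0.15×0.71000/0.29000 = 0.36724.
New p* = m/(m+e) = 0.36724/(0.36724+0.10800) = 0.77275.

0.773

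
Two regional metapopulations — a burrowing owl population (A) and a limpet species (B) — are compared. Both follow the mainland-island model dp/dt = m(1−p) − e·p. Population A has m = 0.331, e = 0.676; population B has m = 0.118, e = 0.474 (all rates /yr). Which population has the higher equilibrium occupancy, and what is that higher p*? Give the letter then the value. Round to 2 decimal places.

A: p*_A = m/(m+e) = 0.331/1.0070 = 0.3287.
B: p*_B = 0.118/0.5920 = 0.1993.
A is higher at 0.3287.

A, 0.33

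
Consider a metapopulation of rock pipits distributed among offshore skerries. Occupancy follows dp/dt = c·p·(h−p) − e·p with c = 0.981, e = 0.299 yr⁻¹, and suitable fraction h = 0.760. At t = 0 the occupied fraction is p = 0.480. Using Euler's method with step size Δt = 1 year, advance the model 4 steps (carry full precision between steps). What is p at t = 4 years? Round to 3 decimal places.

Update rule: p ← p + [c·p·(h−p) − e·p]·Δt with Δt = 1.
step 1: Δp = -0.01167, p = 0.46833
step 2: Δp = -0.00603, p = 0.46230
step 3: Δp = -0.00322, p = 0.45908
step 4: Δp = -0.00175, p = 0.45734

0.457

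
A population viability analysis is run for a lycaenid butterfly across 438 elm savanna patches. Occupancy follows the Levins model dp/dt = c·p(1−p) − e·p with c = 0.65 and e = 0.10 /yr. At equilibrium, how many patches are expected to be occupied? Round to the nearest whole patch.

p* = 1 − e/c = 1 − 0.10/0.65 = 0.8462.
Expected occupied patches = N × p* = 438 × 0.8462 = 370.62 ≈ 371.

371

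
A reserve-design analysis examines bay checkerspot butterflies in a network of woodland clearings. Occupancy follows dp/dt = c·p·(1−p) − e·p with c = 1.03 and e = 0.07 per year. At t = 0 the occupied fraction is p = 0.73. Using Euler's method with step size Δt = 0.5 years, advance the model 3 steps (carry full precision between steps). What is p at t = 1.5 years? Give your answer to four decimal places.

0.8909

Update rule: p ← p + [c·p·(1−p) − e·p]·Δt with Δt = 0.5.
p: 0.73000 → 0.80596  (Δp = +0.07596)
p: 0.80596 → 0.85829  (Δp = +0.05233)
p: 0.85829 → 0.89089  (Δp = +0.03260)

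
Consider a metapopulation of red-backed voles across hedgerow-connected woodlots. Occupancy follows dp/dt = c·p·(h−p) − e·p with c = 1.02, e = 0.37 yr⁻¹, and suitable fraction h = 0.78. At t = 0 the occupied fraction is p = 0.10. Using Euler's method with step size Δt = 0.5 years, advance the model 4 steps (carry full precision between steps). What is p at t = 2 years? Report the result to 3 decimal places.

0.174

Update rule: p ← p + [c·p·(h−p) − e·p]·Δt with Δt = 0.5.
t = 0.5: p = 0.10000 + (+0.01618) = 0.11618
t = 1: p = 0.11618 + (+0.01784) = 0.13402
t = 1.5: p = 0.13402 + (+0.01936) = 0.15338
t = 2: p = 0.15338 + (+0.02064) = 0.17402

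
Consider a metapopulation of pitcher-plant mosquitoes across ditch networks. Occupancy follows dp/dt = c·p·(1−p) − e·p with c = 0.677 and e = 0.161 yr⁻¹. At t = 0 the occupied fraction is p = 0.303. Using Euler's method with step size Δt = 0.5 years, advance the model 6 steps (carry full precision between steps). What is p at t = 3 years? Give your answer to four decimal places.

Update rule: p ← p + [c·p·(1−p) − e·p]·Δt with Δt = 0.5.
step 1: Δp = +0.04710, p = 0.35010
step 2: Δp = +0.04884, p = 0.39893
step 3: Δp = +0.04905, p = 0.44799
step 4: Δp = +0.04765, p = 0.49563
step 5: Δp = +0.04472, p = 0.54035
step 6: Δp = +0.04058, p = 0.58093

0.5809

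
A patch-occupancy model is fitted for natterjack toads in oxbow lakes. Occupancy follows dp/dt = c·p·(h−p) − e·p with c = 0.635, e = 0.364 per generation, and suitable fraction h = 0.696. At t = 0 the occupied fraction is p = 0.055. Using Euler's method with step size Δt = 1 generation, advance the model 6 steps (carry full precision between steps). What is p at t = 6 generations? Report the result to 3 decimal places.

0.069

Update rule: p ← p + [c·p·(h−p) − e·p]·Δt with Δt = 1.
  1  |  dp/dt·Δt = +0.002367  |  p_1 = 0.057367
  2  |  dp/dt·Δt = +0.002383  |  p_2 = 0.059749
  3  |  dp/dt·Δt = +0.002391  |  p_3 = 0.062141
  4  |  dp/dt·Δt = +0.002392  |  p_4 = 0.064533
  5  |  dp/dt·Δt = +0.002387  |  p_5 = 0.066920
  6  |  dp/dt·Δt = +0.002373  |  p_6 = 0.069293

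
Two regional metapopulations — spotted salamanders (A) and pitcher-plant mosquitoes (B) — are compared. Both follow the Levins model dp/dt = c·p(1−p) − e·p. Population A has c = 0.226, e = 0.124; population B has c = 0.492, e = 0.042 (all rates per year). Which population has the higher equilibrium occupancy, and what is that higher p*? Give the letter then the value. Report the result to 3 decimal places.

B, 0.915

A: p*_A = 1 − 0.124/0.226 = 0.4513.
B: p*_B = 1 − 0.042/0.492 = 0.9146.
B is higher at 0.9146.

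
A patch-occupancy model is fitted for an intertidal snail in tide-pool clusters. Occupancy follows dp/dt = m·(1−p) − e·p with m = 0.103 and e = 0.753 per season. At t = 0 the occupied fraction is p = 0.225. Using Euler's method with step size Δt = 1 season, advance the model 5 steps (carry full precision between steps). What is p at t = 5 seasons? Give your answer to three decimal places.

Update rule: p ← p + [m·(1−p) − e·p]·Δt with Δt = 1.
  1  |  dp/dt·Δt = -0.089600  |  p_1 = 0.135400
  2  |  dp/dt·Δt = -0.012902  |  p_2 = 0.122498
  3  |  dp/dt·Δt = -0.001858  |  p_3 = 0.120640
  4  |  dp/dt·Δt = -0.000268  |  p_4 = 0.120372
  5  |  dp/dt·Δt = -0.000039  |  p_5 = 0.120334

0.120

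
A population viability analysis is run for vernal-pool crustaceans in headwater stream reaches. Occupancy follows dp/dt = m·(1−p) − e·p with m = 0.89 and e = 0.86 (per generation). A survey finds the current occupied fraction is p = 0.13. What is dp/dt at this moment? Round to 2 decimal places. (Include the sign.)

0.66

Colonization term: m·(1−p) = 0.89×0.8700 = 0.77430.
Extinction term: e·p = 0.11180.
dp/dt = 0.77430 − 0.11180 = 0.66250.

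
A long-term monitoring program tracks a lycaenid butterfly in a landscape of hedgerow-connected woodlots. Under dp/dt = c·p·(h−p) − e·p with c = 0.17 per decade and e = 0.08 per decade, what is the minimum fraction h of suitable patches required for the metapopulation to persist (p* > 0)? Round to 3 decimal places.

p* = h − e/c is positive only when h > e/c.
h_min = e/c = 0.08/0.17 = 0.4706.

0.471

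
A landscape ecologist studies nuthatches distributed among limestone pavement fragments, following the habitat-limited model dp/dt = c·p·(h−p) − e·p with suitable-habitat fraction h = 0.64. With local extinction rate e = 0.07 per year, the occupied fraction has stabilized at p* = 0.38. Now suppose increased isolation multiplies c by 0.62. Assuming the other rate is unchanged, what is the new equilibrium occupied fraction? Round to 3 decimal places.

Balance c(h−p*) = e gives c = e/(0.64 − 0.38000) = 0.07/0.26000 = 0.26923.
New p* = 0.64 − e/c = 0.64 − 0.07000/0.16692 = 0.22064.

0.221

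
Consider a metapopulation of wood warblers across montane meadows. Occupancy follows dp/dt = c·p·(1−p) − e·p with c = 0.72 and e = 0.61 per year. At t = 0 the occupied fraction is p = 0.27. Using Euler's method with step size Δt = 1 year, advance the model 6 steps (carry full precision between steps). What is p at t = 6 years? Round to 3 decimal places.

Update rule: p ← p + [c·p·(1−p) − e·p]·Δt with Δt = 1.
p: 0.27000 → 0.24721  (Δp = -0.02279)
p: 0.24721 → 0.23040  (Δp = -0.01681)
p: 0.23040 → 0.21753  (Δp = -0.01288)
p: 0.21753 → 0.20739  (Δp = -0.01014)
p: 0.20739 → 0.19923  (Δp = -0.00815)
p: 0.19923 → 0.19257  (Δp = -0.00666)

0.193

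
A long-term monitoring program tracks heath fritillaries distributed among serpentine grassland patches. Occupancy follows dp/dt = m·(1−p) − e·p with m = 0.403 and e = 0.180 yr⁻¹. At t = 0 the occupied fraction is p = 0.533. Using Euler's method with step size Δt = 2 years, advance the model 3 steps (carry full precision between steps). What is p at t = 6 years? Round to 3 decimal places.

Update rule: p ← p + [m·(1−p) − e·p]·Δt with Δt = 2.
step 1: Δp = +0.18452, p = 0.71752
step 2: Δp = -0.03063, p = 0.68689
step 3: Δp = +0.00508, p = 0.69198

0.692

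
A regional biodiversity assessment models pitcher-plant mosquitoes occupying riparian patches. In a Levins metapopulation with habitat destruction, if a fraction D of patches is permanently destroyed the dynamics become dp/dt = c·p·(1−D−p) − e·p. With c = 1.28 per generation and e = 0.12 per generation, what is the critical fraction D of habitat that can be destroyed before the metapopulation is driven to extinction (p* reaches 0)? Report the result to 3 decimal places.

The nontrivial equilibrium is p* = (1−D) − e/c; extinction occurs when this hits zero.
So D_crit = 1 − e/c = 1 − 0.12/1.28 = 1 − 0.0938 = 0.9062.
Note this equals the original equilibrium occupancy — the Levins extinction-debt result.

0.906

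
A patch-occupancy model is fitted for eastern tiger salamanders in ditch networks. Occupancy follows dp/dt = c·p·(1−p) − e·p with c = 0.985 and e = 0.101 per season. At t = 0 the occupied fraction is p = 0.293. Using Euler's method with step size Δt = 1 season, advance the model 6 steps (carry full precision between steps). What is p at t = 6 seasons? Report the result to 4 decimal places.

0.8972

Update rule: p ← p + [c·p·(1−p) − e·p]·Δt with Δt = 1.
t = 1: p = 0.29300 + (+0.17445) = 0.46745
t = 2: p = 0.46745 + (+0.19799) = 0.66544
t = 3: p = 0.66544 + (+0.15208) = 0.81752
t = 4: p = 0.81752 + (+0.06437) = 0.88189
t = 5: p = 0.88189 + (+0.01352) = 0.89542
t = 6: p = 0.89542 + (+0.00180) = 0.89722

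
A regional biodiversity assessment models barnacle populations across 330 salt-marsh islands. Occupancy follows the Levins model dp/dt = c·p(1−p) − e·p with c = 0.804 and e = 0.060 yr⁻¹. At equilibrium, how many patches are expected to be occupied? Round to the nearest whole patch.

p* = 1 − e/c = 1 − 0.060/0.804 = 0.9254.
Expected occupied patches = N × p* = 330 × 0.9254 = 305.37 ≈ 305.

305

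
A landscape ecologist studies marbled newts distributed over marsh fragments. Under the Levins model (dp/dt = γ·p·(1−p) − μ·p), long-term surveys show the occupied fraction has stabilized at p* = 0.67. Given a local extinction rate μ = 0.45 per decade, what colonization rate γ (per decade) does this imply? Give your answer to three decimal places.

1.364

At equilibrium γ(1−p*) = μ, so γ = μ/(1−p*).
γ = 0.45/(1 − 0.67) = 0.45/0.3300 = 1.3636.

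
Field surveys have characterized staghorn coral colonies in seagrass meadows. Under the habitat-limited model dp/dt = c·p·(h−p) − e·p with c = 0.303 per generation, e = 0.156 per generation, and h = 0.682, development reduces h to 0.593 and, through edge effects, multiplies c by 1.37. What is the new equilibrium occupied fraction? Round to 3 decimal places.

Before: p* = h − e/c = 0.682 − 0.156/0.303 = 0.682 − 0.5149 = 0.1671.
After: c = 0.41511, e = 0.156, h = 0.593; p* = 0.593 − 0.156/0.41511 = 0.2172.

0.217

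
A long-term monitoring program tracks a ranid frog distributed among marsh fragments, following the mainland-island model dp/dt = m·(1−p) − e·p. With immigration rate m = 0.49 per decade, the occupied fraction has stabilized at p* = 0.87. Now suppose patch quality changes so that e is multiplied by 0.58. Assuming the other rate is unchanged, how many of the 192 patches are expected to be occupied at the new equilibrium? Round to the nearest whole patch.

177

Balance m(1−p*) = e·p* gives e = m(1−p*)/p* = 0.49×0.13000/0.87000 = 0.07322.
New p* = m/(m+e) = 0.49000/(0.49000+0.04247) = 0.92024.
Expected occupied = 192 × 0.92024 = 176.69 ≈ 177.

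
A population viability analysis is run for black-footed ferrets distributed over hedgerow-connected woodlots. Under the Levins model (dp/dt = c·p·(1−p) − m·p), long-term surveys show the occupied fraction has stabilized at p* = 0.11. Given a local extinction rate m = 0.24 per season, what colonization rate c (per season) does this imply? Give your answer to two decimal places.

At equilibrium c(1−p*) = m, so c = m/(1−p*).
c = 0.24/(1 − 0.11) = 0.24/0.8900 = 0.2697.

0.27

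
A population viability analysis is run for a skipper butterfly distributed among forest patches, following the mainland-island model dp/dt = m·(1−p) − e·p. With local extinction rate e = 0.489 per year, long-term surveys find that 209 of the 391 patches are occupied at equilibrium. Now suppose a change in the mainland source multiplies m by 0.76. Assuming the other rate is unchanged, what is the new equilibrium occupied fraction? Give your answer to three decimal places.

Observed p* = 209/391 = 0.53453.
Balance m(1−p*) = e·p* gives m = e·p*/(1−p*) = 0.489×0.53453/0.46547 = 0.56155.
New p* = m/(m+e) = 0.42678/(0.42678+0.48900) = 0.46603.

0.466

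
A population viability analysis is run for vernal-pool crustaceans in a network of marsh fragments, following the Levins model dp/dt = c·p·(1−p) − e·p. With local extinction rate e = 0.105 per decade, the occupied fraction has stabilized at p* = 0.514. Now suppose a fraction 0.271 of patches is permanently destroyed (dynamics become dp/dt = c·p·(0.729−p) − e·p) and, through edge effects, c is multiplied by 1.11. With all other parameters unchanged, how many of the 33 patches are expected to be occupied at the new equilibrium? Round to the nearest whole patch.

10

Balance c(1−p*) = e gives c = e/(1 − 0.51400) = 0.105/0.48600 = 0.21605.
New p* = 0.729 − e/c = 0.729 − 0.10500/0.23982 = 0.29117.
Expected occupied = 33 × 0.29117 = 9.61 ≈ 10.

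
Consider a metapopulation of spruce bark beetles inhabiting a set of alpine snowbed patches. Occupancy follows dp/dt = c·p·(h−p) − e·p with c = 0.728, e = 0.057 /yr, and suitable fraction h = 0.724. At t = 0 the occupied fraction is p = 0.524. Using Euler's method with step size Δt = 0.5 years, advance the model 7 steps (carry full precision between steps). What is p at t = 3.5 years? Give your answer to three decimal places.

Update rule: p ← p + [c·p·(h−p) − e·p]·Δt with Δt = 0.5.
  1  |  dp/dt·Δt = +0.023213  |  p_1 = 0.547213
  2  |  dp/dt·Δt = +0.019618  |  p_2 = 0.566831
  3  |  dp/dt·Δt = +0.016273  |  p_3 = 0.583104
  4  |  dp/dt·Δt = +0.013287  |  p_4 = 0.596391
  5  |  dp/dt·Δt = +0.010705  |  p_5 = 0.607096
  6  |  dp/dt·Δt = +0.008532  |  p_6 = 0.615628
  7  |  dp/dt·Δt = +0.006740  |  p_7 = 0.622367

0.622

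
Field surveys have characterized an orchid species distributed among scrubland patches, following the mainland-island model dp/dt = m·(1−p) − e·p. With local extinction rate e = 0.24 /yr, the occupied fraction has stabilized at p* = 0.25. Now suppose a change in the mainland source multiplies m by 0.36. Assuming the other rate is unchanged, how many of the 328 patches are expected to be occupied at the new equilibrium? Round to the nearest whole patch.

35

Balance m(1−p*) = e·p* gives m = e·p*/(1−p*) = 0.24×0.25000/0.75000 = 0.08000.
New p* = m/(m+e) = 0.02880/(0.02880+0.24000) = 0.10714.
Expected occupied = 328 × 0.10714 = 35.14 ≈ 35.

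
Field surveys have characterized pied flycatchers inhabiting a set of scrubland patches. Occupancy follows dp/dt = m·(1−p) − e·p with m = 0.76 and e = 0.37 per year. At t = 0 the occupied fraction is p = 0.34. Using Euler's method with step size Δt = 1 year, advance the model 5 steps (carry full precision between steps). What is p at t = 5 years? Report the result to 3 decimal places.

0.673

Update rule: p ← p + [m·(1−p) − e·p]·Δt with Δt = 1.
step 1: Δp = +0.37580, p = 0.71580
step 2: Δp = -0.04885, p = 0.66695
step 3: Δp = +0.00635, p = 0.67330
step 4: Δp = -0.00083, p = 0.67247
step 5: Δp = +0.00011, p = 0.67258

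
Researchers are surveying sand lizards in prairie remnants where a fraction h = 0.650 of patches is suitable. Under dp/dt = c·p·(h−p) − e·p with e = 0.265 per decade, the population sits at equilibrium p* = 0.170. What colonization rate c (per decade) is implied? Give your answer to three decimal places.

0.552

At equilibrium c(h−p*) = e, so c = e/(h−p*).
c = 0.265/(0.650 − 0.170) = 0.265/0.4800 = 0.5521.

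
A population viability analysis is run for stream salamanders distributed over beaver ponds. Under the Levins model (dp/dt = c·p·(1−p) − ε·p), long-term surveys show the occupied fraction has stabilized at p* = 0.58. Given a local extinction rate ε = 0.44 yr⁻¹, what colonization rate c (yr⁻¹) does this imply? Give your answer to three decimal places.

At equilibrium c(1−p*) = ε, so c = ε/(1−p*).
c = 0.44/(1 − 0.58) = 0.44/0.4200 = 1.0476.

1.048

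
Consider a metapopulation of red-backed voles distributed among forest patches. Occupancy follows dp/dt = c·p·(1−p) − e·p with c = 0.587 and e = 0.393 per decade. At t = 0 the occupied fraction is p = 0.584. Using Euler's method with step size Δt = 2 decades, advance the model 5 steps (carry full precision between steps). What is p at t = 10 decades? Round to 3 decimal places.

0.339

Update rule: p ← p + [c·p·(1−p) − e·p]·Δt with Δt = 2.
  1  |  dp/dt·Δt = -0.173808  |  p_1 = 0.410192
  2  |  dp/dt·Δt = -0.038380  |  p_2 = 0.371812
  3  |  dp/dt·Δt = -0.018036  |  p_3 = 0.353777
  4  |  dp/dt·Δt = -0.009670  |  p_4 = 0.344107
  5  |  dp/dt·Δt = -0.005499  |  p_5 = 0.338607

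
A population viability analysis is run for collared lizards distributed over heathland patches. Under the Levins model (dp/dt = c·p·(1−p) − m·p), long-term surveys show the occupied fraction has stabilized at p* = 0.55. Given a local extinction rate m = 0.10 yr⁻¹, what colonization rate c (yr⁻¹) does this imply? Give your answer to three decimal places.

0.222

At equilibrium c(1−p*) = m, so c = m/(1−p*).
c = 0.10/(1 − 0.55) = 0.10/0.4500 = 0.2222.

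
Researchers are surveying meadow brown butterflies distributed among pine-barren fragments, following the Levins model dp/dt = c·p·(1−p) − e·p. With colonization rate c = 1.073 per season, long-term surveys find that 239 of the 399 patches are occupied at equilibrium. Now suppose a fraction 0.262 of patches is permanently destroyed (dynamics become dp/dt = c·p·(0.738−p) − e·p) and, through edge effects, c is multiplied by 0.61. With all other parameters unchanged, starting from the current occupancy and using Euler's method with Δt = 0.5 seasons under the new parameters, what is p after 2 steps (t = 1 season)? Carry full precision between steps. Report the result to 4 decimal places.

Observed p* = 239/399 = 0.59900.
Balance c(1−p*) = e gives e = 1.073×(1 − 0.59900) = 0.43028.
Starting from p₀ = 0.59900; update p ← p + (dp/dt)·Δt with the new parameters.
step 1: Δp = -0.10162, p = 0.49738
step 2: Δp = -0.06784, p = 0.42954

0.4295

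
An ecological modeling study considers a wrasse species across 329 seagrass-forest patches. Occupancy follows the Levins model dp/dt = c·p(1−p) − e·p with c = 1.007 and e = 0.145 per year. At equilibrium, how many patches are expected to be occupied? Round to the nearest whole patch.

p* = 1 − e/c = 1 − 0.145/1.007 = 0.8560.
Expected occupied patches = N × p* = 329 × 0.8560 = 281.63 ≈ 282.

282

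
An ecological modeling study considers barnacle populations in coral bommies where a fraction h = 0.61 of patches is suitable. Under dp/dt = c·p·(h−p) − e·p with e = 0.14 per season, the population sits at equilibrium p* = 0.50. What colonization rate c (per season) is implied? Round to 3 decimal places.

1.273

At equilibrium c(h−p*) = e, so c = e/(h−p*).
c = 0.14/(0.61 − 0.50) = 0.14/0.1100 = 1.2727.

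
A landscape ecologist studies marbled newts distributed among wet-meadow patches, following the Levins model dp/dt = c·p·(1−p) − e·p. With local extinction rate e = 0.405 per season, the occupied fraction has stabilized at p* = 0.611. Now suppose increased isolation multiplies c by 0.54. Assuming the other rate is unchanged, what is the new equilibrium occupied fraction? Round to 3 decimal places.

0.280

Balance c(1−p*) = e gives c = e/(1 − 0.61100) = 0.405/0.38900 = 1.04113.
New p* = 1 − e/c = 1 − 0.40500/0.56221 = 0.27963.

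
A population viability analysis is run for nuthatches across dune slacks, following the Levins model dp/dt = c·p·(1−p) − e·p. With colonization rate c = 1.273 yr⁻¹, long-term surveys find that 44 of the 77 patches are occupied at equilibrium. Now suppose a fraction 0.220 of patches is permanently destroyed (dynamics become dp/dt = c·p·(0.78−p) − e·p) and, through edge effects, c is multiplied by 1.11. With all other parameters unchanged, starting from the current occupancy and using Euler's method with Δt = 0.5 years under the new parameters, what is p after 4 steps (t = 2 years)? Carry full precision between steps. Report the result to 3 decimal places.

Observed p* = 44/77 = 0.57143.
Balance c(1−p*) = e gives e = 1.273×(1 − 0.57143) = 0.54557.
Starting from p₀ = 0.57143; update p ← p + (dp/dt)·Δt with the new parameters.
p: 0.57143 → 0.49976  (Δp = -0.07167)
p: 0.49976 → 0.46238  (Δp = -0.03738)
p: 0.46238 → 0.44001  (Δp = -0.02237)
p: 0.44001 → 0.42567  (Δp = -0.01433)

0.426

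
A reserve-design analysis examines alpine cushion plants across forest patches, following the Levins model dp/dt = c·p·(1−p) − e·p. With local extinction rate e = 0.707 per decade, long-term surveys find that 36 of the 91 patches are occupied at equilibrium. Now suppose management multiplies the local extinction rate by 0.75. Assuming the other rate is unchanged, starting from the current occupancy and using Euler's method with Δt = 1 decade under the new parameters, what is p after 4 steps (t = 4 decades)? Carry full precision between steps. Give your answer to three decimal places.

Observed p* = 36/91 = 0.39560.
Balance c(1−p*) = e gives c = e/(1 − 0.39560) = 0.707/0.60440 = 1.16976.
Starting from p₀ = 0.39560; update p ← p + (dp/dt)·Δt with the new parameters.
t = 1: p = 0.39560 + (+0.06992) = 0.46553
t = 2: p = 0.46553 + (+0.04420) = 0.50973
t = 3: p = 0.50973 + (+0.02204) = 0.53178
t = 4: p = 0.53178 + (+0.00929) = 0.54106

0.541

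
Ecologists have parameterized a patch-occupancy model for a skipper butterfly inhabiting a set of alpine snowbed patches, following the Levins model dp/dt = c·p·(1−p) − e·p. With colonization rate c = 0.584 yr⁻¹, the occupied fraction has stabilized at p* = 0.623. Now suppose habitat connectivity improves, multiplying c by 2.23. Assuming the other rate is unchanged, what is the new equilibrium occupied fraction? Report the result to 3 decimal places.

0.831

Balance c(1−p*) = e gives e = 0.584×(1 − 0.62300) = 0.22017.
New p* = 1 − e/c = 1 − 0.22017/1.30232 = 0.83094.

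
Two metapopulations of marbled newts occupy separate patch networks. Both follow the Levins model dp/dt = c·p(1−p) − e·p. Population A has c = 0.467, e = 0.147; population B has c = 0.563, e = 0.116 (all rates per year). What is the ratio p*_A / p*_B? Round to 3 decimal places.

0.863

A: p*_A = 1 − 0.147/0.467 = 0.6852.
B: p*_B = 1 − 0.116/0.563 = 0.7940.
p*_A / p*_B = 0.6852/0.7940 = 0.8630.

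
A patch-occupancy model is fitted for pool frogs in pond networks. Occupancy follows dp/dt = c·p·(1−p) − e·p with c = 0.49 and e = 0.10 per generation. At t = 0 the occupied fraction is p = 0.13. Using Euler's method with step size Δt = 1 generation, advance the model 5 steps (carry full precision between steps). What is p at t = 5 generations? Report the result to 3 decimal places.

Update rule: p ← p + [c·p·(1−p) − e·p]·Δt with Δt = 1.
step 1: Δp = +0.04242, p = 0.17242
step 2: Δp = +0.05268, p = 0.22510
step 3: Δp = +0.06296, p = 0.28806
step 4: Δp = +0.07168, p = 0.35974
step 5: Δp = +0.07689, p = 0.43663

0.437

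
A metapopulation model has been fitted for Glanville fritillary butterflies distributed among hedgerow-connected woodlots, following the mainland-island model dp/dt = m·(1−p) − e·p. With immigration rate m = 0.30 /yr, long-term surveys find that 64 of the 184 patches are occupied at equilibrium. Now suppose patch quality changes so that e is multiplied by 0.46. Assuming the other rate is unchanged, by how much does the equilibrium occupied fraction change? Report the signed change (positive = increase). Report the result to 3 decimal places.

Observed p* = 64/184 = 0.34783.
Balance m(1−p*) = e·p* gives e = m(1−p*)/p* = 0.30×0.65217/0.34783 = 0.56249.
New p* = m/(m+e) = 0.30000/(0.30000+0.25875) = 0.53691.
Δp* = 0.53691 − 0.34783 = +0.18908.

0.189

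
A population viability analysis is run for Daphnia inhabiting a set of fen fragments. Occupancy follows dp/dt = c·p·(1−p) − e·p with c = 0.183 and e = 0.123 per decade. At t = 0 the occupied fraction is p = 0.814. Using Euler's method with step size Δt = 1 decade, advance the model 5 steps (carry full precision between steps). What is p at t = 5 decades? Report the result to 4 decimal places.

Update rule: p ← p + [c·p·(1−p) − e·p]·Δt with Δt = 1.
  1  |  dp/dt·Δt = -0.072415  |  p_1 = 0.741585
  2  |  dp/dt·Δt = -0.056145  |  p_2 = 0.685440
  3  |  dp/dt·Δt = -0.044852  |  p_3 = 0.640587
  4  |  dp/dt·Δt = -0.036659  |  p_4 = 0.603928
  5  |  dp/dt·Δt = -0.030510  |  p_5 = 0.573418

0.5734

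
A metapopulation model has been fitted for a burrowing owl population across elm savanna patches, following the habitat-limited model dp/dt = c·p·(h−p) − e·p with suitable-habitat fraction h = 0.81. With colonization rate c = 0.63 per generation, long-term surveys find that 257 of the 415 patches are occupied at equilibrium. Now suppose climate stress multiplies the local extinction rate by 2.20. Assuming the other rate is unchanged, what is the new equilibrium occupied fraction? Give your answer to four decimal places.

0.3904

Observed p* = 257/415 = 0.61928.
Balance c(h−p*) = e gives e = 0.63×(0.81 − 0.61928) = 0.12015.
New p* = 0.81 − e/c = 0.81 − 0.26433/0.63000 = 0.39043.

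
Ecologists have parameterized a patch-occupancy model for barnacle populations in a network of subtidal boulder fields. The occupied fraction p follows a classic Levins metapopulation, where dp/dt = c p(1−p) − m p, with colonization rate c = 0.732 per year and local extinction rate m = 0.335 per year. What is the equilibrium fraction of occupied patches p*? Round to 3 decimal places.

At equilibrium, colonization balances extinction: c·p*·(1−p*) = m·p*.
So p* = 1 − m/c = 1 − 0.335/0.732 = 1 − 0.4577 = 0.5423.

0.542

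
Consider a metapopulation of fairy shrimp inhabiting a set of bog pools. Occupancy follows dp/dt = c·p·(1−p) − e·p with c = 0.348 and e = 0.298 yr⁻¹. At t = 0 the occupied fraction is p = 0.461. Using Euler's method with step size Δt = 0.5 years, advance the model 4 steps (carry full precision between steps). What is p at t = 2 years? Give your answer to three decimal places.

0.377

Update rule: p ← p + [c·p·(1−p) − e·p]·Δt with Δt = 0.5.
step 1: Δp = -0.02545, p = 0.43555
step 2: Δp = -0.02212, p = 0.41343
step 3: Δp = -0.01940, p = 0.39402
step 4: Δp = -0.01716, p = 0.37686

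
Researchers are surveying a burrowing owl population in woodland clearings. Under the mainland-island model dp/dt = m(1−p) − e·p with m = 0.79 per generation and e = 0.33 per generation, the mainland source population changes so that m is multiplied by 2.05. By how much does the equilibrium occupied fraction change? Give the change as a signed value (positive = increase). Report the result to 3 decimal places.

Before: p* = 0.79/(0.79+0.33) = 0.7054.
After: m = 1.6195, e = 0.33; p* = 1.6195/1.9495 = 0.8307.
Δp* = 0.8307 − 0.7054 = +0.1254.

0.125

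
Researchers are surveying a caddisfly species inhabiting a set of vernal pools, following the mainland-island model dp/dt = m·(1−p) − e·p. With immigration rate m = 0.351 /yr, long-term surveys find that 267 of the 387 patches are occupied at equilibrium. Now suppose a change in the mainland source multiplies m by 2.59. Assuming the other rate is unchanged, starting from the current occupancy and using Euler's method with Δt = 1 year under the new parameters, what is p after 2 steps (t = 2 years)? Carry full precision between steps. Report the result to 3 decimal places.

0.851

Observed p* = 267/387 = 0.68992.
Balance m(1−p*) = e·p* gives e = m(1−p*)/p* = 0.351×0.31008/0.68992 = 0.15775.
Starting from p₀ = 0.68992; update p ← p + (dp/dt)·Δt with the new parameters.
step 1: Δp = +0.17305, p = 0.86297
step 2: Δp = -0.01157, p = 0.85141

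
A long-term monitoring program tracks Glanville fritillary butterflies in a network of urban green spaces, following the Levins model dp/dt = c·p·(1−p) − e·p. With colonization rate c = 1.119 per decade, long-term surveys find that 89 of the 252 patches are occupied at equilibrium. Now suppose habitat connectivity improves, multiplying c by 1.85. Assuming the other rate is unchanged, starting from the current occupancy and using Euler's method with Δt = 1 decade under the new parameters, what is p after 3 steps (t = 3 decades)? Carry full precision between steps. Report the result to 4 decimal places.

Observed p* = 89/252 = 0.35317.
Balance c(1−p*) = e gives e = 1.119×(1 − 0.35317) = 0.72380.
Starting from p₀ = 0.35317; update p ← p + (dp/dt)·Δt with the new parameters.
  1  |  dp/dt·Δt = +0.217283  |  p_1 = 0.570457
  2  |  dp/dt·Δt = +0.094365  |  p_2 = 0.664822
  3  |  dp/dt·Δt = -0.019898  |  p_3 = 0.644924

0.6449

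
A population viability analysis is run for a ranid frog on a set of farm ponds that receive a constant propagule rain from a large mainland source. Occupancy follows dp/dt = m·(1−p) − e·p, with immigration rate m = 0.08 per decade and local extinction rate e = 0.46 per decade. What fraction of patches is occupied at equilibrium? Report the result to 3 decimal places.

0.148

At equilibrium the propagule rain into empty patches balances local extinction: m(1−p*) = e·p*.
p* = m/(m+e) = 0.08/(0.08+0.46) = 0.08/0.5400 = 0.1481.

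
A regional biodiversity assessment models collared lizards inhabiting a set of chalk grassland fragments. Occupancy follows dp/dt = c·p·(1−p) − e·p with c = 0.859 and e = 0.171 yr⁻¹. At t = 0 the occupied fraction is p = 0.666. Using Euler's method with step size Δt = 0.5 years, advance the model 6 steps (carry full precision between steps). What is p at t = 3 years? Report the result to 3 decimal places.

Update rule: p ← p + [c·p·(1−p) − e·p]·Δt with Δt = 0.5.
  1  |  dp/dt·Δt = +0.038597  |  p_1 = 0.704597
  2  |  dp/dt·Δt = +0.029153  |  p_2 = 0.733750
  3  |  dp/dt·Δt = +0.021172  |  p_3 = 0.754922
  4  |  dp/dt·Δt = +0.014918  |  p_4 = 0.769840
  5  |  dp/dt·Δt = +0.010280  |  p_5 = 0.780120
  6  |  dp/dt·Δt = +0.006973  |  p_6 = 0.787093

0.787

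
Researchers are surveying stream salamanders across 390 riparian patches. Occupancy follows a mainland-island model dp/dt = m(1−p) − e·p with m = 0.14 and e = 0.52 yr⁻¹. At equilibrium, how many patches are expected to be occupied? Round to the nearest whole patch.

83

p* = m/(m+e) = 0.14/0.6600 = 0.2121.
Expected occupied patches = N × p* = 390 × 0.2121 = 82.73 ≈ 83.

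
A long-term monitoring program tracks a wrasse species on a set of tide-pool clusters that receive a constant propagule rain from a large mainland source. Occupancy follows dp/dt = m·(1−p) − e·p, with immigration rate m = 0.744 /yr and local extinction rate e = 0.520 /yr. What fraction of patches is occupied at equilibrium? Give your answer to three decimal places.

Setting dp/dt = 0: m − m·p* = e·p*, so m = (m+e)·p*.
p* = m/(m+e) = 0.744/(0.744+0.520) = 0.744/1.2640 = 0.5886.

0.589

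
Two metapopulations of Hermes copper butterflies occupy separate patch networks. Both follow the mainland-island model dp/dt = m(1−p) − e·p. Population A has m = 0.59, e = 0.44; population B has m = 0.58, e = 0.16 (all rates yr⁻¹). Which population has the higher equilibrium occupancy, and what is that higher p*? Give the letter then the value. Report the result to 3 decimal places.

B, 0.784

A: p*_A = m/(m+e) = 0.59/1.0300 = 0.5728.
B: p*_B = 0.58/0.7400 = 0.7838.
B is higher at 0.7838.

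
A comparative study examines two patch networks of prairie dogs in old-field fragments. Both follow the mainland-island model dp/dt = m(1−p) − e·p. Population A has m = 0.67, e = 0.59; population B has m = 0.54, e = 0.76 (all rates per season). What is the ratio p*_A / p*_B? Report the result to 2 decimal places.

1.28

A: p*_A = m/(m+e) = 0.67/1.2600 = 0.5317.
B: p*_B = 0.54/1.3000 = 0.4154.
p*_A / p*_B = 0.5317/0.4154 = 1.2801.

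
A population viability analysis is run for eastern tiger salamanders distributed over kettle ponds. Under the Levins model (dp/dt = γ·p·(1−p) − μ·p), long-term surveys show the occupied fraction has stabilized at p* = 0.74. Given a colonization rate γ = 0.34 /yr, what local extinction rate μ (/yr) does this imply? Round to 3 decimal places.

0.088

At equilibrium γ(1−p*) = μ.
μ = 0.34 × (1 − 0.74) = 0.34 × 0.2600 = 0.0884.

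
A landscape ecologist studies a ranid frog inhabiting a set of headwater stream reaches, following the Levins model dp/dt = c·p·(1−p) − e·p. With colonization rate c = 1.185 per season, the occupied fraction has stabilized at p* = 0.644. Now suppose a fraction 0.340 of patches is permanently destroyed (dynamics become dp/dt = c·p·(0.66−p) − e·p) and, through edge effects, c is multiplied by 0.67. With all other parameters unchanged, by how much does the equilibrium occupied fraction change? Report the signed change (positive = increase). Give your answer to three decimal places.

Balance c(1−p*) = e gives e = 1.185×(1 − 0.64400) = 0.42186.
New p* = 0.66 − e/c = 0.66 − 0.42186/0.79395 = 0.12866.
Δp* = 0.12866 − 0.64400 = -0.51534.

-0.515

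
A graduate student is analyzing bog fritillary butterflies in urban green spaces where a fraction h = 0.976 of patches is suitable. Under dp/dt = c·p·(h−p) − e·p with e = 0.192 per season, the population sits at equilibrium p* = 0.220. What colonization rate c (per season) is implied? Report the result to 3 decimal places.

0.254

At equilibrium c(h−p*) = e, so c = e/(h−p*).
c = 0.192/(0.976 − 0.220) = 0.192/0.7560 = 0.2540.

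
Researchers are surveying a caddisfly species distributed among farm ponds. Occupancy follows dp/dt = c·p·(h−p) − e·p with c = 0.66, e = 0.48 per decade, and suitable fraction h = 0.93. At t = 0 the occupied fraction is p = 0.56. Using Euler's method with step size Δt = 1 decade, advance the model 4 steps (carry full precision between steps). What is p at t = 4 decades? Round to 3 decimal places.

0.299

Update rule: p ← p + [c·p·(h−p) − e·p]·Δt with Δt = 1.
t = 1: p = 0.56000 + (-0.13205) = 0.42795
t = 2: p = 0.42795 + (-0.06361) = 0.36434
t = 3: p = 0.36434 + (-0.03886) = 0.32548
t = 4: p = 0.32548 + (-0.02637) = 0.29911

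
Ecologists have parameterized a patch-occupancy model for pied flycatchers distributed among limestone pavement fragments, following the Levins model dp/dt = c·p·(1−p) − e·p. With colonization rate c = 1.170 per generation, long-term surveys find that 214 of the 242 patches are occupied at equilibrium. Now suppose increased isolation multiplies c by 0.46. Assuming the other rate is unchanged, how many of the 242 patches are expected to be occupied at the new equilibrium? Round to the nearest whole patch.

181

Observed p* = 214/242 = 0.88430.
Balance c(1−p*) = e gives e = 1.170×(1 − 0.88430) = 0.13537.
New p* = 1 − e/c = 1 − 0.13537/0.53820 = 0.74848.
Expected occupied = 242 × 0.74848 = 181.13 ≈ 181.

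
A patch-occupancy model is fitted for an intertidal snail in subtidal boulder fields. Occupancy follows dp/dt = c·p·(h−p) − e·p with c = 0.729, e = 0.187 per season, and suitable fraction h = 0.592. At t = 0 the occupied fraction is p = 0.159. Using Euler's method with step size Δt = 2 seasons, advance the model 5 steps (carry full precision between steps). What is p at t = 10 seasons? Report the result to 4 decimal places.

0.3142

Update rule: p ← p + [c·p·(h−p) − e·p]·Δt with Δt = 2.
step 1: Δp = +0.04091, p = 0.19991
step 2: Δp = +0.03952, p = 0.23943
step 3: Δp = +0.03353, p = 0.27296
step 4: Δp = +0.02488, p = 0.29784
step 5: Δp = +0.01635, p = 0.31419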